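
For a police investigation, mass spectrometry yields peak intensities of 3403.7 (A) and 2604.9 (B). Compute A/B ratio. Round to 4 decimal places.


Spectral peak ratio:
Peak A = 3403.7 counts
Peak B = 2604.9 counts
Ratio = 3403.7 / 2604.9 = 1.3067

1.3067


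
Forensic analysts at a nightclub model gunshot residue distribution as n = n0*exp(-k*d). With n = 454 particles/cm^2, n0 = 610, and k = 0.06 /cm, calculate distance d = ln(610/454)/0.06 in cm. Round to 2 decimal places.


GSR distance calculation:
n0/n = 610 / 454 = 1.343612
ln(n0/n) = 0.295362
d = 0.295362 / 0.06 = 4.92 cm

4.92


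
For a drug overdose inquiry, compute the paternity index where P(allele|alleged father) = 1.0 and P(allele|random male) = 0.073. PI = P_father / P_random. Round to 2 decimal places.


Paternity Index calculation:
PI = P(allele|father) / P(allele|random)
PI = 1.0 / 0.073
PI = 13.70

13.70


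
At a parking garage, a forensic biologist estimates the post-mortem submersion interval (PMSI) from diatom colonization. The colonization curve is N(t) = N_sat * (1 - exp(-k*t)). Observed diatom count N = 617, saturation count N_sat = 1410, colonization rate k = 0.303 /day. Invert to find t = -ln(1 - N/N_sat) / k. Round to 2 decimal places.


PMSI from diatom colonization curve:
N / N_sat = 617 / 1410 = 0.437589
1 - N/N_sat = 0.562411
ln(1 - N/N_sat) = -0.575522
t = -ln(1 - N/N_sat) / k = -(-0.575522) / 0.303 = 1.90 days

1.90


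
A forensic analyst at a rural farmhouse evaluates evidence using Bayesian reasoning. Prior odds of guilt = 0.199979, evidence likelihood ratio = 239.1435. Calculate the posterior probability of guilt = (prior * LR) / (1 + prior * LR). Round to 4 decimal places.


Bayesian evidence evaluation:
Posterior odds = prior_odds * LR = 0.199979 * 239.1435 = 47.82368
Posterior probability = posterior_odds / (1 + posterior_odds)
= 47.82368 / (1 + 47.82368)
= 47.82368 / 48.82368
= 0.9795

0.9795


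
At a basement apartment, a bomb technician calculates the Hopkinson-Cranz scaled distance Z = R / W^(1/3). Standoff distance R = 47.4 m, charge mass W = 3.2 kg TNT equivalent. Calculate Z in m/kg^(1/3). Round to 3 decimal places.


Scaled distance calculation:
W^(1/3) = 3.2^(1/3) = 1.473613
Z = R / W^(1/3) = 47.4 / 1.473613
Z = 32.166 m/kg^(1/3)

32.166


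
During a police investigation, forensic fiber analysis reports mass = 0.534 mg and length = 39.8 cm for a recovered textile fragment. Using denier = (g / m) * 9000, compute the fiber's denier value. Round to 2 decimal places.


Denier calculation:
Mass in grams = 0.534 mg / 1000 = 0.000534 g
Length in meters = 39.8 cm / 100 = 0.398 m
Linear density = mass / length = 0.000534 / 0.398 = 0.00134171 g/m
Denier = (g/m) * 9000 = 0.00134171 * 9000 = 12.08

12.08


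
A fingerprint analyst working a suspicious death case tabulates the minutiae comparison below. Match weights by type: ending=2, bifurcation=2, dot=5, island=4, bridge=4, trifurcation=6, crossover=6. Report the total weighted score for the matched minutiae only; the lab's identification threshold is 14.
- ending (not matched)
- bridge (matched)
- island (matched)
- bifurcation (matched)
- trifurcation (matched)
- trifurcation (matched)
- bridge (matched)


Weighted minutiae match score:
  ending: not matched, +0
  bridge: matched, +4 (running total 4)
  island: matched, +4 (running total 8)
  bifurcation: matched, +2 (running total 10)
  trifurcation: matched, +6 (running total 16)
  trifurcation: matched, +6 (running total 22)
  bridge: matched, +4 (running total 26)
Total score = 26
Threshold = 14; verdict = identification

26


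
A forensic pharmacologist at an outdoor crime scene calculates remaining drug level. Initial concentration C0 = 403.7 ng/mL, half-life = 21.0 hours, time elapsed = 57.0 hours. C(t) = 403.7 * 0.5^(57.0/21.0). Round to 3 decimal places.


Drug concentration decay:
Number of half-lives = t / t_half = 57.0 / 21.0 = 2.714286
Decay factor = 0.5^2.714286 = 0.15237668
C(t) = 403.7 * 0.15237668 = 61.514 ng/mL

61.514


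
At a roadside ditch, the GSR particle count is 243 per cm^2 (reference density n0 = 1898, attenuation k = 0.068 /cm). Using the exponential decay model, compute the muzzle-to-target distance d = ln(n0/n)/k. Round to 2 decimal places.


GSR distance calculation:
n0/n = 1898 / 243 = 7.8107
ln(n0/n) = 2.055495
d = 2.055495 / 0.068 = 30.23 cm

30.23


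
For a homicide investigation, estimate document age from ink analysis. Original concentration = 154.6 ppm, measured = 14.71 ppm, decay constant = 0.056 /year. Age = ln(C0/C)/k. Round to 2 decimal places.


Document age estimation:
C0/C = 154.6 / 14.71 = 10.509857
ln(C0/C) = 2.352314
t = 2.352314 / 0.056 = 42.01 years

42.01


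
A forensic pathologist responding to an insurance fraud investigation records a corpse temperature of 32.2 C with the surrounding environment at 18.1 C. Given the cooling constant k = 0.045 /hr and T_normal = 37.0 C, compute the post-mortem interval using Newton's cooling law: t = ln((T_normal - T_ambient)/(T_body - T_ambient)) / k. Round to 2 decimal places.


Using Newton's law of cooling:
t = ln((T_normal - T_ambient) / (T_body - T_ambient)) / k
T_normal - T_ambient = 18.9
T_body - T_ambient = 14.1
Ratio = 1.340426
ln(ratio) = 0.292987
t = 0.292987 / 0.045 = 6.51 hours

6.51


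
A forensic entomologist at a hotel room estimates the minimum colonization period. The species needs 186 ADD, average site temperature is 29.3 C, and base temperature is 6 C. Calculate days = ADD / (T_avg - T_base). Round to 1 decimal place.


Insect development time:
Effective temperature = avg_temp - T_base = 29.3 - 6 = 23.3 C
Days = ADD / effective_temp = 186 / 23.3 = 8.0 days

8.0


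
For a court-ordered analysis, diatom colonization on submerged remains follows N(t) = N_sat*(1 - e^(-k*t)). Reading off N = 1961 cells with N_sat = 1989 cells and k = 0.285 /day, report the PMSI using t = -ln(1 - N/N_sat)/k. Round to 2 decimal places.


PMSI from diatom colonization curve:
N / N_sat = 1961 / 1989 = 0.985923
1 - N/N_sat = 0.014077
ln(1 - N/N_sat) = -4.263213
t = -ln(1 - N/N_sat) / k = -(-4.263213) / 0.285 = 14.96 days

14.96


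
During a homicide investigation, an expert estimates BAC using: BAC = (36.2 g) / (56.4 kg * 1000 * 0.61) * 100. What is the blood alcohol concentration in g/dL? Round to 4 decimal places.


Applying the Widmark formula:
BAC = (dose_g / (body_wt * 1000 * r)) * 100
Denominator = 56.4 * 1000 * 0.61 = 34404
BAC = (36.2 / 34404) * 100
BAC = 0.1052 g/dL

0.1052


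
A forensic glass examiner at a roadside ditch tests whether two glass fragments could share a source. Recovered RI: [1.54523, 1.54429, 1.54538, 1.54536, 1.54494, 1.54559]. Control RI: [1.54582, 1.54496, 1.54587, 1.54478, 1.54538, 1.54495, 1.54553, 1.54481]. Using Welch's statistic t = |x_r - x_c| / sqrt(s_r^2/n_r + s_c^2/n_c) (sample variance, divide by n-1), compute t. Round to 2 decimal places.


Welch's t-criterion for glass RI comparison:
Recovered mean = sum / n_r = 9.27079 / 6 = 1.5451317
Control mean = sum / n_c = 12.3621 / 8 = 1.5452625
Recovered sample variance s_r^2 = 2.15737e-07
Control sample variance s_c^2 = 1.9885e-07
Welch SE (unpooled) = sqrt(s_r^2/n_r + s_c^2/n_c) = sqrt(3.59561e-08 + 2.48562e-08) = sqrt(6.08123e-08) = 0.000246602
|mean_r - mean_c| = 0.000130833
t = 0.000130833 / 0.000246602 = 0.53

0.53


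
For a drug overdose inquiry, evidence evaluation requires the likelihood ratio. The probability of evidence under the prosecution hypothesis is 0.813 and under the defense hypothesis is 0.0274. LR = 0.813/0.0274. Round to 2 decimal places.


Likelihood ratio calculation:
LR = P(E|Hp) / P(E|Hd)
LR = 0.813 / 0.0274
LR = 29.67

29.67


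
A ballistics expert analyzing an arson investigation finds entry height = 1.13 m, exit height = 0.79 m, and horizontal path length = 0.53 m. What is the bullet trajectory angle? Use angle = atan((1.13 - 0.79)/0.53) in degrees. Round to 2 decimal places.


Bullet trajectory angle:
Height difference = 1.13 - 0.79 = 0.34 m
angle = atan(0.34 / 0.53)
angle = atan(0.641509)
angle = 32.68 degrees

32.68


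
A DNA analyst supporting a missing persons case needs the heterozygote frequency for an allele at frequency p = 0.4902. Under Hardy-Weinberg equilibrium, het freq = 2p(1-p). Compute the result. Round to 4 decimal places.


Hardy-Weinberg heterozygote frequency:
q = 1 - p = 1 - 0.4902 = 0.5098
2pq = 2 * 0.4902 * 0.5098 = 0.4998

0.4998


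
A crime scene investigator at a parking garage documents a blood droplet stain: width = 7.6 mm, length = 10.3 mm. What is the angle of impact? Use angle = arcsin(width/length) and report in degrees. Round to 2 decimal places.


Blood spatter impact angle calculation:
width / length = 7.6 / 10.3 = 0.737864
angle = arcsin(0.737864)
angle = 47.55 degrees

47.55


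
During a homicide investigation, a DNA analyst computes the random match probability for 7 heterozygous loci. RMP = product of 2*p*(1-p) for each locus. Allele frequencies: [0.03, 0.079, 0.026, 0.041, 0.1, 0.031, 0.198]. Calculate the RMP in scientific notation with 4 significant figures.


Computing RMP for 7 loci:
Locus 1: 2 * 0.03 * 0.97 = 0.0582
Locus 2: 2 * 0.079 * 0.921 = 0.145518
Locus 3: 2 * 0.026 * 0.974 = 0.050648
Locus 4: 2 * 0.041 * 0.959 = 0.078638
Locus 5: 2 * 0.1 * 0.9 = 0.18
Locus 6: 2 * 0.031 * 0.969 = 0.060078
Locus 7: 2 * 0.198 * 0.802 = 0.317592
RMP = 1.158e-07

1.158e-07


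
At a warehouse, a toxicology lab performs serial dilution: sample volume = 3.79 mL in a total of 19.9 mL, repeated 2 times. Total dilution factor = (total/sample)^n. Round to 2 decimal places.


Dilution factor calculation:
Single dilution = V_total / V_sample = 19.9 / 3.79 ≈ 5.25066
Number of dilutions = 2
Total DF = (19.9 / 3.79)^2 (full precision, rounded at the end) = 27.57

27.57


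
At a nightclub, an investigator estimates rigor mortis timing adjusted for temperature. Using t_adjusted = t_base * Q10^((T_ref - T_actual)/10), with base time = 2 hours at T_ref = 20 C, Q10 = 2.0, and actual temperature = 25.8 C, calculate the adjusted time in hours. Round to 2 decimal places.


Rigor mortis time adjustment:
Exponent = (T_ref - T_actual) / 10 = (20 - 25.8) / 10 = -0.58
Q10 factor = 2.0^-0.58 = 0.66896
t_adjusted = 2 * 0.66896 = 1.34 hours

1.34


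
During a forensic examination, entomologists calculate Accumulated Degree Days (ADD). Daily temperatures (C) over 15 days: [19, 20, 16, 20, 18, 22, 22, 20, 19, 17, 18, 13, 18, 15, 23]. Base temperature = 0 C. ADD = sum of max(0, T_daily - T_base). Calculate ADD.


Computing ADD day by day:
Day 1: max(0, 19 - 0) = 19
Day 2: max(0, 20 - 0) = 20
Day 3: max(0, 16 - 0) = 16
Day 4: max(0, 20 - 0) = 20
Day 5: max(0, 18 - 0) = 18
Day 6: max(0, 22 - 0) = 22
Day 7: max(0, 22 - 0) = 22
Day 8: max(0, 20 - 0) = 20
Day 9: max(0, 19 - 0) = 19
Day 10: max(0, 17 - 0) = 17
Day 11: max(0, 18 - 0) = 18
Day 12: max(0, 13 - 0) = 13
Day 13: max(0, 18 - 0) = 18
Day 14: max(0, 15 - 0) = 15
Day 15: max(0, 23 - 0) = 23
Total ADD = 280

280


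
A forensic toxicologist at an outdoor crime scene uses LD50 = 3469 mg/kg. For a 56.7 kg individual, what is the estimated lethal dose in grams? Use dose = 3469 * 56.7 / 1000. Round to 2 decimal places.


Lethal dose calculation:
Lethal dose = LD50 * body_weight / 1000
= 3469 * 56.7 / 1000
= 196692.3 / 1000
= 196.69 g

196.69


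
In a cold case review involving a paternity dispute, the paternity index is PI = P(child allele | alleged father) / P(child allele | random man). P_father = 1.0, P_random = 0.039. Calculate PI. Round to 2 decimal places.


Paternity Index calculation:
PI = P(allele|father) / P(allele|random)
PI = 1.0 / 0.039
PI = 25.64

25.64


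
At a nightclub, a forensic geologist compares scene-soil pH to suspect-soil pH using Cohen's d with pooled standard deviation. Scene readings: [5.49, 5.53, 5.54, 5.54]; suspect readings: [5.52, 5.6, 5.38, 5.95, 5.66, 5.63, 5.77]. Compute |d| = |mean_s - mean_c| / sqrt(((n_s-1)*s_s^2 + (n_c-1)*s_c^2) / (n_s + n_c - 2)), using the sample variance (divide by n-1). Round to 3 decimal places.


Pooled-variance Cohen's d for soil pH comparison:
Scene mean = 22.1 / 4 = 5.525
Suspect mean = 39.51 / 7 = 5.644286
Scene sample variance s_s^2 = 0.000567
Suspect sample variance s_c^2 = 0.032829
Pooled variance = ((n_s-1)*s_s^2 + (n_c-1)*s_c^2) / (n_s + n_c - 2) = 0.022075
Pooled SD = sqrt(0.022075) = 0.148577
Mean difference = -0.119286
|d| = |-0.119286| / 0.148577 = 0.803

0.803


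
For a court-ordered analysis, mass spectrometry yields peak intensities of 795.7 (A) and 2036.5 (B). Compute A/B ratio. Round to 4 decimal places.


Spectral peak ratio:
Peak A = 795.7 counts
Peak B = 2036.5 counts
Ratio = 795.7 / 2036.5 = 0.3907

0.3907


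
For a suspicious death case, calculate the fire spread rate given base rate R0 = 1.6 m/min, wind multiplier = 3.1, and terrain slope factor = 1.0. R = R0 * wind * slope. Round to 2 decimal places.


Fire spread rate calculation:
R = R0 * wind_factor * slope_factor
= 1.6 * 3.1 * 1.0
= 4.96 * 1.0
= 4.96 m/min

4.96


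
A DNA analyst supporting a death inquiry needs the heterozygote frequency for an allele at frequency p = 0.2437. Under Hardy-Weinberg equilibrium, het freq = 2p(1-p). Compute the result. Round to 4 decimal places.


Hardy-Weinberg heterozygote frequency:
q = 1 - p = 1 - 0.2437 = 0.7563
2pq = 2 * 0.2437 * 0.7563 = 0.3686

0.3686


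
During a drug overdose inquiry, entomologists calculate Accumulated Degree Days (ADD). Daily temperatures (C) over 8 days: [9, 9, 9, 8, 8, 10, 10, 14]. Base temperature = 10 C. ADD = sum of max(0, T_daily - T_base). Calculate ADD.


Computing ADD day by day:
Day 1: max(0, 9 - 10) = 0
Day 2: max(0, 9 - 10) = 0
Day 3: max(0, 9 - 10) = 0
Day 4: max(0, 8 - 10) = 0
Day 5: max(0, 8 - 10) = 0
Day 6: max(0, 10 - 10) = 0
Day 7: max(0, 10 - 10) = 0
Day 8: max(0, 14 - 10) = 4
Total ADD = 4

4


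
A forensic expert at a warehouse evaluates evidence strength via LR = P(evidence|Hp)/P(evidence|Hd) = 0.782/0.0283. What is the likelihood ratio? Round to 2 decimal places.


Likelihood ratio calculation:
LR = P(E|Hp) / P(E|Hd)
LR = 0.782 / 0.0283
LR = 27.63

27.63


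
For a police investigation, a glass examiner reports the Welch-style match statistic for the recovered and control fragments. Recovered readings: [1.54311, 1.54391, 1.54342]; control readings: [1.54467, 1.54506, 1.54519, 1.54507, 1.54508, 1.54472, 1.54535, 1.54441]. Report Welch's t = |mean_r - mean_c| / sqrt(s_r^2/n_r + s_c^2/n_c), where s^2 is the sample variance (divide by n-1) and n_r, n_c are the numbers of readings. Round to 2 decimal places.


Welch's t-criterion for glass RI comparison:
Recovered mean = sum / n_r = 4.63044 / 3 = 1.54348
Control mean = sum / n_c = 12.35955 / 8 = 1.5449438
Recovered sample variance s_r^2 = 1.627e-07
Control sample variance s_c^2 = 9.76554e-08
Welch SE (unpooled) = sqrt(s_r^2/n_r + s_c^2/n_c) = sqrt(5.42333e-08 + 1.22069e-08) = sqrt(6.64402e-08) = 0.00025776
|mean_r - mean_c| = 0.00146375
t = 0.00146375 / 0.00025776 = 5.68

5.68


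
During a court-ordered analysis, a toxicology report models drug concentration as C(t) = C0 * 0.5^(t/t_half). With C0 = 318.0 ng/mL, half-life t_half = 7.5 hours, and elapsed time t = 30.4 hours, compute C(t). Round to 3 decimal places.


Drug concentration decay:
Number of half-lives = t / t_half = 30.4 / 7.5 = 4.053333
Decay factor = 0.5^4.053333 = 0.06023171
C(t) = 318.0 * 0.06023171 = 19.154 ng/mL

19.154


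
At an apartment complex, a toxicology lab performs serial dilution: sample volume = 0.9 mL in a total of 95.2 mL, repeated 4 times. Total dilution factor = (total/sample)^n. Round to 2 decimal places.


Dilution factor calculation:
Single dilution = V_total / V_sample = 95.2 / 0.9 ≈ 105.777778
Number of dilutions = 4
Total DF = (95.2 / 0.9)^4 (full precision, rounded at the end) = 125192339.65

125192339.65


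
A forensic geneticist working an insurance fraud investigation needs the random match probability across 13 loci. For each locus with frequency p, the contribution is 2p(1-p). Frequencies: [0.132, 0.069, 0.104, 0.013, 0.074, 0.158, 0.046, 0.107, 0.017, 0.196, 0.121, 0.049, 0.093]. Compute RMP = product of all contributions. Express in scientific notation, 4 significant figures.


Computing RMP for 13 loci:
Locus 1: 2 * 0.132 * 0.868 = 0.229152
Locus 2: 2 * 0.069 * 0.931 = 0.128478
Locus 3: 2 * 0.104 * 0.896 = 0.186368
Locus 4: 2 * 0.013 * 0.987 = 0.025662
Locus 5: 2 * 0.074 * 0.926 = 0.137048
Locus 6: 2 * 0.158 * 0.842 = 0.266072
Locus 7: 2 * 0.046 * 0.954 = 0.087768
Locus 8: 2 * 0.107 * 0.893 = 0.191102
Locus 9: 2 * 0.017 * 0.983 = 0.033422
Locus 10: 2 * 0.196 * 0.804 = 0.315168
Locus 11: 2 * 0.121 * 0.879 = 0.212718
Locus 12: 2 * 0.049 * 0.951 = 0.093198
Locus 13: 2 * 0.093 * 0.907 = 0.168702
RMP = 3.034e-12

3.034e-12


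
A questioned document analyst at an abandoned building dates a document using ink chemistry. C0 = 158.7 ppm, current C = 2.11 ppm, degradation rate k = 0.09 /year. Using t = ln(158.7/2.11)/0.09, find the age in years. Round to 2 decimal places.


Document age estimation:
C0/C = 158.7 / 2.11 = 75.21327
ln(C0/C) = 4.320328
t = 4.320328 / 0.09 = 48.00 years

48.00


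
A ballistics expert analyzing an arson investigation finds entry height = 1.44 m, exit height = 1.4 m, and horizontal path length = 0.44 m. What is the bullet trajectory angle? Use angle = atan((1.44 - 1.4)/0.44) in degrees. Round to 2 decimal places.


Bullet trajectory angle:
Height difference = 1.44 - 1.4 = 0.04 m
angle = atan(0.04 / 0.44)
angle = atan(0.090909)
angle = 5.19 degrees

5.19


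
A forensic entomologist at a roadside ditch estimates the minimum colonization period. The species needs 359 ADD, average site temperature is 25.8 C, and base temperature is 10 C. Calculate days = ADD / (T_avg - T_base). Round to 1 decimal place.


Insect development time:
Effective temperature = avg_temp - T_base = 25.8 - 10 = 15.8 C
Days = ADD / effective_temp = 359 / 15.8 = 22.7 days

22.7


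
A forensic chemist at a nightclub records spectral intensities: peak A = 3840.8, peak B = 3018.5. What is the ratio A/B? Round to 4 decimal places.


Spectral peak ratio:
Peak A = 3840.8 counts
Peak B = 3018.5 counts
Ratio = 3840.8 / 3018.5 = 1.2724

1.2724


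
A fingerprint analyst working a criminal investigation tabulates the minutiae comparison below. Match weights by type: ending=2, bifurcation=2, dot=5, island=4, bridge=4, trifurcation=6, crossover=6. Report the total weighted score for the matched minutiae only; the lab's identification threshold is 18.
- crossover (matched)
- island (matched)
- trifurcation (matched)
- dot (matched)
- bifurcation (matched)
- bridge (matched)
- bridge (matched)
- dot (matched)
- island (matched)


Weighted minutiae match score:
  crossover: matched, +6 (running total 6)
  island: matched, +4 (running total 10)
  trifurcation: matched, +6 (running total 16)
  dot: matched, +5 (running total 21)
  bifurcation: matched, +2 (running total 23)
  bridge: matched, +4 (running total 27)
  bridge: matched, +4 (running total 31)
  dot: matched, +5 (running total 36)
  island: matched, +4 (running total 40)
Total score = 40
Threshold = 18; verdict = identification

40


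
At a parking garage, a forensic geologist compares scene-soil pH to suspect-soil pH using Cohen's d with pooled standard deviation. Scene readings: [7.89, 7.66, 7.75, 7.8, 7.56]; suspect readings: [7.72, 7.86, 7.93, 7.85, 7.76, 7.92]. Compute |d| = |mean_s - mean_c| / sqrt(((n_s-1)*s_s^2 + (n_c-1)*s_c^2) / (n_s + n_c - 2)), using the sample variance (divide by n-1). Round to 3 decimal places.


Pooled-variance Cohen's d for soil pH comparison:
Scene mean = 38.66 / 5 = 7.732
Suspect mean = 47.04 / 6 = 7.84
Scene sample variance s_s^2 = 0.01617
Suspect sample variance s_c^2 = 0.00716
Pooled variance = ((n_s-1)*s_s^2 + (n_c-1)*s_c^2) / (n_s + n_c - 2) = 0.011164
Pooled SD = sqrt(0.011164) = 0.10566
Mean difference = -0.108
|d| = |-0.108| / 0.10566 = 1.022

1.022


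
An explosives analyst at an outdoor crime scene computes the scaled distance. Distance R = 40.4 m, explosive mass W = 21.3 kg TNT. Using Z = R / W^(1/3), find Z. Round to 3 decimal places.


Scaled distance calculation:
W^(1/3) = 21.3^(1/3) = 2.772
Z = R / W^(1/3) = 40.4 / 2.772
Z = 14.574 m/kg^(1/3)

14.574


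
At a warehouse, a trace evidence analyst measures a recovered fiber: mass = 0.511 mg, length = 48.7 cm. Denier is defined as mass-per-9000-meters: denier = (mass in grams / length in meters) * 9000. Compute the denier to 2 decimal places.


Denier calculation:
Mass in grams = 0.511 mg / 1000 = 0.000511 g
Length in meters = 48.7 cm / 100 = 0.487 m
Linear density = mass / length = 0.000511 / 0.487 = 0.00104928 g/m
Denier = (g/m) * 9000 = 0.00104928 * 9000 = 9.44

9.44


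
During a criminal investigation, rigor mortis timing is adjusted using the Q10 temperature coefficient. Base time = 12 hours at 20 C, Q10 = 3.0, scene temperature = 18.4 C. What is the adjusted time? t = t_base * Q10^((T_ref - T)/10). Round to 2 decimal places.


Rigor mortis time adjustment:
Exponent = (T_ref - T_actual) / 10 = (20 - 18.4) / 10 = 0.16
Q10 factor = 3.0^0.16 = 1.19217
t_adjusted = 12 * 1.19217 = 14.31 hours

14.31


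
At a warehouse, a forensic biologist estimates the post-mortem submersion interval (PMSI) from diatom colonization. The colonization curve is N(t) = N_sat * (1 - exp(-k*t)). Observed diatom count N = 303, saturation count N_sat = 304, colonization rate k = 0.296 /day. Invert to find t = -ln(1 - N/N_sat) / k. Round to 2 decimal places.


PMSI from diatom colonization curve:
N / N_sat = 303 / 304 = 0.996711
1 - N/N_sat = 0.003289
ln(1 - N/N_sat) = -5.717172
t = -ln(1 - N/N_sat) / k = -(-5.717172) / 0.296 = 19.31 days

19.31


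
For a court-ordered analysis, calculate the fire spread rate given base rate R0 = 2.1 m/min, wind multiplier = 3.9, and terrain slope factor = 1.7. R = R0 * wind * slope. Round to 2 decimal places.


Fire spread rate calculation:
R = R0 * wind_factor * slope_factor
= 2.1 * 3.9 * 1.7
= 8.19 * 1.7
= 13.92 m/min

13.92


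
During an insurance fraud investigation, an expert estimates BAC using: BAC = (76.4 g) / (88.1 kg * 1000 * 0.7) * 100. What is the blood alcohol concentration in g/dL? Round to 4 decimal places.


Applying the Widmark formula:
BAC = (dose_g / (body_wt * 1000 * r)) * 100
Denominator = 88.1 * 1000 * 0.7 = 61670
BAC = (76.4 / 61670) * 100
BAC = 0.1239 g/dL

0.1239


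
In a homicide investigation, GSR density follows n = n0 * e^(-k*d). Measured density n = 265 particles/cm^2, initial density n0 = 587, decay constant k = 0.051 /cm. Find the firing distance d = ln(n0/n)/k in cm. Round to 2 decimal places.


GSR distance calculation:
n0/n = 587 / 265 = 2.215094
ln(n0/n) = 0.795295
d = 0.795295 / 0.051 = 15.59 cm

15.59


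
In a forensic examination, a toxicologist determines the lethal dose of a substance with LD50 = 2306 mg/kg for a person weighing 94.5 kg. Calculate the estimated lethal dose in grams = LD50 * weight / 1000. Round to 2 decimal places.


Lethal dose calculation:
Lethal dose = LD50 * body_weight / 1000
= 2306 * 94.5 / 1000
= 217917 / 1000
= 217.92 g

217.92


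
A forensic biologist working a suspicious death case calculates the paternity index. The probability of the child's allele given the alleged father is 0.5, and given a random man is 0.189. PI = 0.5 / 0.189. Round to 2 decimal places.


Paternity Index calculation:
PI = P(allele|father) / P(allele|random)
PI = 0.5 / 0.189
PI = 2.65

2.65


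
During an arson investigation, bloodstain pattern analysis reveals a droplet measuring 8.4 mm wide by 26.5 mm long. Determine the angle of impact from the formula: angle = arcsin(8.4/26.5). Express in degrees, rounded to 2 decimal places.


Blood spatter impact angle calculation:
width / length = 8.4 / 26.5 = 0.316981
angle = arcsin(0.316981)
angle = 18.48 degrees

18.48


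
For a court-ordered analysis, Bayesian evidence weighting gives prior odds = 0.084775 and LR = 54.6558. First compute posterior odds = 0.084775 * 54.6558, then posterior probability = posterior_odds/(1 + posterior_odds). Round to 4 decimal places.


Bayesian evidence evaluation:
Posterior odds = prior_odds * LR = 0.084775 * 54.6558 = 4.633445
Posterior probability = posterior_odds / (1 + posterior_odds)
= 4.633445 / (1 + 4.633445)
= 4.633445 / 5.633445
= 0.8225

0.8225


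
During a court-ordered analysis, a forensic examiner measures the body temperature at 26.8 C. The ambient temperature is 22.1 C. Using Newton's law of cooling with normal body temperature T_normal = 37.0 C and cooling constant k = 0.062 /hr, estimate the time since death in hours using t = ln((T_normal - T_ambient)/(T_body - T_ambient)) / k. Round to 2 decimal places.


Using Newton's law of cooling:
t = ln((T_normal - T_ambient) / (T_body - T_ambient)) / k
T_normal - T_ambient = 14.9
T_body - T_ambient = 4.7
Ratio = 3.170213
ln(ratio) = 1.153799
t = 1.153799 / 0.062 = 18.61 hours

18.61


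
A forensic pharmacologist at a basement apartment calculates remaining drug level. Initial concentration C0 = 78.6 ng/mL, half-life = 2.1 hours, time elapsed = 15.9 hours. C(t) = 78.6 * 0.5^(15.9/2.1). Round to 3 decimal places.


Drug concentration decay:
Number of half-lives = t / t_half = 15.9 / 2.1 = 7.571429
Decay factor = 0.5^7.571429 = 0.00525742
C(t) = 78.6 * 0.00525742 = 0.413 ng/mL

0.413


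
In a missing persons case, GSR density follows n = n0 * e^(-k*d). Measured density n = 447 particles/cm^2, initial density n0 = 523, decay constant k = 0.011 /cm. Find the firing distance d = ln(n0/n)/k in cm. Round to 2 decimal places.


GSR distance calculation:
n0/n = 523 / 447 = 1.170022
ln(n0/n) = 0.157023
d = 0.157023 / 0.011 = 14.27 cm

14.27


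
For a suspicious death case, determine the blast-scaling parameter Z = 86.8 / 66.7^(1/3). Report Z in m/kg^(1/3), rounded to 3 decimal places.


Scaled distance calculation:
W^(1/3) = 66.7^(1/3) = 4.055477
Z = R / W^(1/3) = 86.8 / 4.055477
Z = 21.403 m/kg^(1/3)

21.403


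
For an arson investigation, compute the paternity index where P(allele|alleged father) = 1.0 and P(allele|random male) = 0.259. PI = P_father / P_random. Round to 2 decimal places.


Paternity Index calculation:
PI = P(allele|father) / P(allele|random)
PI = 1.0 / 0.259
PI = 3.86

3.86


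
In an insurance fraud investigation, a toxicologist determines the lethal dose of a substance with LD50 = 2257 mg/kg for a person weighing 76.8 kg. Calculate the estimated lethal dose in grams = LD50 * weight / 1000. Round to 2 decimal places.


Lethal dose calculation:
Lethal dose = LD50 * body_weight / 1000
= 2257 * 76.8 / 1000
= 173337.6 / 1000
= 173.34 g

173.34


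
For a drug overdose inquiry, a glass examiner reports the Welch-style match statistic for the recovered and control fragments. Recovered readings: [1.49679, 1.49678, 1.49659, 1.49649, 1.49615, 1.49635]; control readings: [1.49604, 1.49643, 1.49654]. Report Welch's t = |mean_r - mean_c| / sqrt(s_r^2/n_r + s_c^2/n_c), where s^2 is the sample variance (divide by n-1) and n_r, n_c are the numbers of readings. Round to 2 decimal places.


Welch's t-criterion for glass RI comparison:
Recovered mean = sum / n_r = 8.97915 / 6 = 1.496525
Control mean = sum / n_c = 4.48901 / 3 = 1.4963367
Recovered sample variance s_r^2 = 6.239e-08
Control sample variance s_c^2 = 6.90333e-08
Welch SE (unpooled) = sqrt(s_r^2/n_r + s_c^2/n_c) = sqrt(1.03983e-08 + 2.30111e-08) = sqrt(3.34094e-08) = 0.000182782
|mean_r - mean_c| = 0.000188333
t = 0.000188333 / 0.000182782 = 1.03

1.03


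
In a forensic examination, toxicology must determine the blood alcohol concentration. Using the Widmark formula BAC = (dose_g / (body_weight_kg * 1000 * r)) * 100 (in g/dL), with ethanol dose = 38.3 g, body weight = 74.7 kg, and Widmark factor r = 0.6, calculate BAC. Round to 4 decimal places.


Applying the Widmark formula:
BAC = (dose_g / (body_wt * 1000 * r)) * 100
Denominator = 74.7 * 1000 * 0.6 = 44820
BAC = (38.3 / 44820) * 100
BAC = 0.0855 g/dL

0.0855


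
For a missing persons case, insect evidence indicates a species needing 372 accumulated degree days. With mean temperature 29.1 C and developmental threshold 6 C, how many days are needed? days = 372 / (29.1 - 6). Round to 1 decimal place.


Insect development time:
Effective temperature = avg_temp - T_base = 29.1 - 6 = 23.1 C
Days = ADD / effective_temp = 372 / 23.1 = 16.1 days

16.1


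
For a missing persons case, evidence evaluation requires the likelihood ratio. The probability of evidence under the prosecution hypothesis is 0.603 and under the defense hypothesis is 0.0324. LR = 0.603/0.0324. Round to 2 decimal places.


Likelihood ratio calculation:
LR = P(E|Hp) / P(E|Hd)
LR = 0.603 / 0.0324
LR = 18.61

18.61


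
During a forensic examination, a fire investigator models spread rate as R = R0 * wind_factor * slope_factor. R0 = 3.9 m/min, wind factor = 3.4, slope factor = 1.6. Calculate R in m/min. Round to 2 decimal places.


Fire spread rate calculation:
R = R0 * wind_factor * slope_factor
= 3.9 * 3.4 * 1.6
= 13.26 * 1.6
= 21.22 m/min

21.22


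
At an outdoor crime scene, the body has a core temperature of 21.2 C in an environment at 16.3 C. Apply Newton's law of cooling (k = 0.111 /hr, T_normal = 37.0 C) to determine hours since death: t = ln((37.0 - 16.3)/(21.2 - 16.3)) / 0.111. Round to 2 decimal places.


Using Newton's law of cooling:
t = ln((T_normal - T_ambient) / (T_body - T_ambient)) / k
T_normal - T_ambient = 20.7
T_body - T_ambient = 4.9
Ratio = 4.22449
ln(ratio) = 1.440899
t = 1.440899 / 0.111 = 12.98 hours

12.98


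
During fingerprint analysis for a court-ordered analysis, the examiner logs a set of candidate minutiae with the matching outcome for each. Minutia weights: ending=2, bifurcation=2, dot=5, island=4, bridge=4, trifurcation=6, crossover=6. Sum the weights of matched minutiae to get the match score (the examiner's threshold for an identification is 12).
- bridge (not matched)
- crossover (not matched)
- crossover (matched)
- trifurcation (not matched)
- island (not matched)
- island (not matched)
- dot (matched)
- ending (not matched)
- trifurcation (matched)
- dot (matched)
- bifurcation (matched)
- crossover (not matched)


Weighted minutiae match score:
  bridge: not matched, +0
  crossover: not matched, +0
  crossover: matched, +6 (running total 6)
  trifurcation: not matched, +0
  island: not matched, +0
  island: not matched, +0
  dot: matched, +5 (running total 11)
  ending: not matched, +0
  trifurcation: matched, +6 (running total 17)
  dot: matched, +5 (running total 22)
  bifurcation: matched, +2 (running total 24)
  crossover: not matched, +0
Total score = 24
Threshold = 12; verdict = identification

24


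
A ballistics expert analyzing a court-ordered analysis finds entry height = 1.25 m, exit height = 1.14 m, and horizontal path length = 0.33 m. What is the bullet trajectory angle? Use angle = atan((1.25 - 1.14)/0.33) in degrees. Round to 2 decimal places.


Bullet trajectory angle:
Height difference = 1.25 - 1.14 = 0.11 m
angle = atan(0.11 / 0.33)
angle = atan(0.333333)
angle = 18.43 degrees

18.43


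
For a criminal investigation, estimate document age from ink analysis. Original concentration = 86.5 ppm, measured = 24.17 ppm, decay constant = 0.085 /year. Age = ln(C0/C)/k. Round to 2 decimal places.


Document age estimation:
C0/C = 86.5 / 24.17 = 3.578817
ln(C0/C) = 1.275032
t = 1.275032 / 0.085 = 15.00 years

15.00


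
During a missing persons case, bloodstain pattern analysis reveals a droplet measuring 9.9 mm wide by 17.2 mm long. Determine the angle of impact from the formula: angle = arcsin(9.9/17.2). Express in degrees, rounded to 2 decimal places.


Blood spatter impact angle calculation:
width / length = 9.9 / 17.2 = 0.575581
angle = arcsin(0.575581)
angle = 35.14 degrees

35.14


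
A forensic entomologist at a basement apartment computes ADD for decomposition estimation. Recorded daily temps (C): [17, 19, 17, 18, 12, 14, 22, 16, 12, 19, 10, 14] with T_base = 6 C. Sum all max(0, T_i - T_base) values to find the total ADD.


Computing ADD day by day:
Day 1: max(0, 17 - 6) = 11
Day 2: max(0, 19 - 6) = 13
Day 3: max(0, 17 - 6) = 11
Day 4: max(0, 18 - 6) = 12
Day 5: max(0, 12 - 6) = 6
Day 6: max(0, 14 - 6) = 8
Day 7: max(0, 22 - 6) = 16
Day 8: max(0, 16 - 6) = 10
Day 9: max(0, 12 - 6) = 6
Day 10: max(0, 19 - 6) = 13
Day 11: max(0, 10 - 6) = 4
Day 12: max(0, 14 - 6) = 8
Total ADD = 118

118


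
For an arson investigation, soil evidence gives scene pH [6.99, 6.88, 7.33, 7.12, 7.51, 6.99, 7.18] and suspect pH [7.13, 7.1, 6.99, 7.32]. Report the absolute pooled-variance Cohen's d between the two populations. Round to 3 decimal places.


Pooled-variance Cohen's d for soil pH comparison:
Scene mean = 50 / 7 = 7.142857
Suspect mean = 28.54 / 4 = 7.135
Scene sample variance s_s^2 = 0.047924
Suspect sample variance s_c^2 = 0.018833
Pooled variance = ((n_s-1)*s_s^2 + (n_c-1)*s_c^2) / (n_s + n_c - 2) = 0.038227
Pooled SD = sqrt(0.038227) = 0.195517
Mean difference = 0.007857
|d| = |0.007857| / 0.195517 = 0.040

0.040


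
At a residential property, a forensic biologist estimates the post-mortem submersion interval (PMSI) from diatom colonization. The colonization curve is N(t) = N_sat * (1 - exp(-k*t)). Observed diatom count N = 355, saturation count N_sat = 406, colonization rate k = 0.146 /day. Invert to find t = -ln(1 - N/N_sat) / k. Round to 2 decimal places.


PMSI from diatom colonization curve:
N / N_sat = 355 / 406 = 0.874384
1 - N/N_sat = 0.125616
ln(1 - N/N_sat) = -2.074526
t = -ln(1 - N/N_sat) / k = -(-2.074526) / 0.146 = 14.21 days

14.21


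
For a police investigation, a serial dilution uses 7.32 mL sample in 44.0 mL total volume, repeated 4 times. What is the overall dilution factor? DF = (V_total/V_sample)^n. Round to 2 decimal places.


Dilution factor calculation:
Single dilution = V_total / V_sample = 44.0 / 7.32 ≈ 6.010929
Number of dilutions = 4
Total DF = (44.0 / 7.32)^4 (full precision, rounded at the end) = 1305.47

1305.47


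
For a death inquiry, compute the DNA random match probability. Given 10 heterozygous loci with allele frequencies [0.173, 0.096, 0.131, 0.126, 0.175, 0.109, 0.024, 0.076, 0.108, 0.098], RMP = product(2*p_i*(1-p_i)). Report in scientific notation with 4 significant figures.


Computing RMP for 10 loci:
Locus 1: 2 * 0.173 * 0.827 = 0.286142
Locus 2: 2 * 0.096 * 0.904 = 0.173568
Locus 3: 2 * 0.131 * 0.869 = 0.227678
Locus 4: 2 * 0.126 * 0.874 = 0.220248
Locus 5: 2 * 0.175 * 0.825 = 0.28875
Locus 6: 2 * 0.109 * 0.891 = 0.194238
Locus 7: 2 * 0.024 * 0.976 = 0.046848
Locus 8: 2 * 0.076 * 0.924 = 0.140448
Locus 9: 2 * 0.108 * 0.892 = 0.192672
Locus 10: 2 * 0.098 * 0.902 = 0.176792
RMP = 3.131e-08

3.131e-08


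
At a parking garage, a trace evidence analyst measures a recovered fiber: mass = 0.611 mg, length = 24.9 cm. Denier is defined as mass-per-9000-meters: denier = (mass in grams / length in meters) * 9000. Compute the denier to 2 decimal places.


Denier calculation:
Mass in grams = 0.611 mg / 1000 = 0.000611 g
Length in meters = 24.9 cm / 100 = 0.249 m
Linear density = mass / length = 0.000611 / 0.249 = 0.00245382 g/m
Denier = (g/m) * 9000 = 0.00245382 * 9000 = 22.08

22.08


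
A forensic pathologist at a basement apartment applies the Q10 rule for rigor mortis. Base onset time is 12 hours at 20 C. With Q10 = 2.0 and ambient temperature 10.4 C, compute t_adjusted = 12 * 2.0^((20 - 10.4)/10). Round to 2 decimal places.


Rigor mortis time adjustment:
Exponent = (T_ref - T_actual) / 10 = (20 - 10.4) / 10 = 0.96
Q10 factor = 2.0^0.96 = 1.94531
t_adjusted = 12 * 1.94531 = 23.34 hours

23.34


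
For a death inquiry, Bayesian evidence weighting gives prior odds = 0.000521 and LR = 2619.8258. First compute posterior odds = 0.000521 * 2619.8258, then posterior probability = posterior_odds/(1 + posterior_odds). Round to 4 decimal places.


Bayesian evidence evaluation:
Posterior odds = prior_odds * LR = 0.000521 * 2619.8258 = 1.364929
Posterior probability = posterior_odds / (1 + posterior_odds)
= 1.364929 / (1 + 1.364929)
= 1.364929 / 2.364929
= 0.5772

0.5772


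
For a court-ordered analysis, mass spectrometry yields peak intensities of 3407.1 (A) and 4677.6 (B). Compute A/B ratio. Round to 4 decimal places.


Spectral peak ratio:
Peak A = 3407.1 counts
Peak B = 4677.6 counts
Ratio = 3407.1 / 4677.6 = 0.7284

0.7284


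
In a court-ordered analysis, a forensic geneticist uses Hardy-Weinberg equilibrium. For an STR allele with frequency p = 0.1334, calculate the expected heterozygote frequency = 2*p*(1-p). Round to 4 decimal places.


Hardy-Weinberg heterozygote frequency:
q = 1 - p = 1 - 0.1334 = 0.8666
2pq = 2 * 0.1334 * 0.8666 = 0.2312

0.2312


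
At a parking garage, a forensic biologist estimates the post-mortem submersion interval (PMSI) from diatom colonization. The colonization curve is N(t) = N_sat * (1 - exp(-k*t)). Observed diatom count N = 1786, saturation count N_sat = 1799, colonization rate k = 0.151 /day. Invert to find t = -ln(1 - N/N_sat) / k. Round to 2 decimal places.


PMSI from diatom colonization curve:
N / N_sat = 1786 / 1799 = 0.992774
1 - N/N_sat = 0.007226
ln(1 - N/N_sat) = -4.93007
t = -ln(1 - N/N_sat) / k = -(-4.93007) / 0.151 = 32.65 days

32.65


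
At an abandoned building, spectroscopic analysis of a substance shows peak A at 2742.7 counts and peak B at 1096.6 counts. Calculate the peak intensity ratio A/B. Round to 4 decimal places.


Spectral peak ratio:
Peak A = 2742.7 counts
Peak B = 1096.6 counts
Ratio = 2742.7 / 1096.6 = 2.5011

2.5011


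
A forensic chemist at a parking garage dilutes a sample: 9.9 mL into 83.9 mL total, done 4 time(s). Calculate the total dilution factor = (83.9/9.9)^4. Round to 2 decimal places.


Dilution factor calculation:
Single dilution = V_total / V_sample = 83.9 / 9.9 ≈ 8.474747
Number of dilutions = 4
Total DF = (83.9 / 9.9)^4 (full precision, rounded at the end) = 5158.31

5158.31


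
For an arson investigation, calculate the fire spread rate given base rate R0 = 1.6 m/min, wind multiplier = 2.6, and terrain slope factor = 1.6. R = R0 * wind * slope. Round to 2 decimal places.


Fire spread rate calculation:
R = R0 * wind_factor * slope_factor
= 1.6 * 2.6 * 1.6
= 4.16 * 1.6
= 6.66 m/min

6.66


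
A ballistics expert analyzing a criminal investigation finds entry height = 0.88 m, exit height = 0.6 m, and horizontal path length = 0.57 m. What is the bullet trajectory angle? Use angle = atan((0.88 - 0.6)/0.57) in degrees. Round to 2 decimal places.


Bullet trajectory angle:
Height difference = 0.88 - 0.6 = 0.28 m
angle = atan(0.28 / 0.57)
angle = atan(0.491228)
angle = 26.16 degrees

26.16


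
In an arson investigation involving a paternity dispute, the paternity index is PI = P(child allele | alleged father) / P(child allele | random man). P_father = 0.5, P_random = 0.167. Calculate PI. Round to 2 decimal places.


Paternity Index calculation:
PI = P(allele|father) / P(allele|random)
PI = 0.5 / 0.167
PI = 2.99

2.99


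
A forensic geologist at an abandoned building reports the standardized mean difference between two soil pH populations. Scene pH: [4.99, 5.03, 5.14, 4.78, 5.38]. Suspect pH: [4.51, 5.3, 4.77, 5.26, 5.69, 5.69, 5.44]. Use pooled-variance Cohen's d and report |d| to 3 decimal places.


Pooled-variance Cohen's d for soil pH comparison:
Scene mean = 25.32 / 5 = 5.064
Suspect mean = 36.66 / 7 = 5.237143
Scene sample variance s_s^2 = 0.04823
Suspect sample variance s_c^2 = 0.200457
Pooled variance = ((n_s-1)*s_s^2 + (n_c-1)*s_c^2) / (n_s + n_c - 2) = 0.139566
Pooled SD = sqrt(0.139566) = 0.373585
Mean difference = -0.173143
|d| = |-0.173143| / 0.373585 = 0.463

0.463


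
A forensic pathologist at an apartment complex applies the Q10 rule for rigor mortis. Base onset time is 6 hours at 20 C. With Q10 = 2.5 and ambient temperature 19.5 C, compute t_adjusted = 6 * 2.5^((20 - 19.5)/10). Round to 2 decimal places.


Rigor mortis time adjustment:
Exponent = (T_ref - T_actual) / 10 = (20 - 19.5) / 10 = 0.05
Q10 factor = 2.5^0.05 = 1.04688
t_adjusted = 6 * 1.04688 = 6.28 hours

6.28
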